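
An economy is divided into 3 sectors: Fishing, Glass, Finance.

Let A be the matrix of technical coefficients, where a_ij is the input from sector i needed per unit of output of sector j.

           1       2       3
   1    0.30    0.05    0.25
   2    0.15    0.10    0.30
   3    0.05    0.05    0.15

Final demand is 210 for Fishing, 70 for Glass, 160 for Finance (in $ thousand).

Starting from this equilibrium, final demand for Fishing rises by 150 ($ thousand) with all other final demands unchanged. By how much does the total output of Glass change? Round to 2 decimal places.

I − A =
  [   0.70    -0.05    -0.25]
  [  -0.15     0.90    -0.30]
  [  -0.05    -0.05     0.85]
Cofactors of I−A, C_ij = (−1)^(i+j)·(minor ij) (rows/columns in the sector order above):
  C_11 = (0.90)(0.85) − (-0.30)(-0.05) = 0.7500
  C_12 = −[(-0.15)(0.85) − (-0.30)(-0.05)] = 0.1425
  C_13 = (-0.15)(-0.05) − (0.90)(-0.05) = 0.0525
  C_21 = −[(-0.05)(0.85) − (-0.25)(-0.05)] = 0.0550
  C_22 = (0.70)(0.85) − (-0.25)(-0.05) = 0.5825
  C_23 = −[(0.70)(-0.05) − (-0.05)(-0.05)] = 0.0375
  C_31 = (-0.05)(-0.30) − (-0.25)(0.90) = 0.2400
  C_32 = −[(0.70)(-0.30) − (-0.25)(-0.15)] = 0.2475
  C_33 = (0.70)(0.90) − (-0.05)(-0.15) = 0.6225
det(I−A) = Σ_j (I−A)_1j·C_1j = (0.70)(0.7500) + (-0.05)(0.1425) + (-0.25)(0.0525) = 0.50475
adj(I−A) = Cᵀ =
  [ 0.7500   0.0550   0.2400]
  [ 0.1425   0.5825   0.2475]
  [ 0.0525   0.0375   0.6225]
(I − A)⁻¹ = adj(I−A) / det(I−A) ≈
  [   1.4859     0.1090     0.4755]
  [   0.2823     1.1540     0.4903]
  [   0.1040     0.0743     1.2333]
Δx = (I − A)⁻¹ Δd with Δd having +150 in the Fishing component and 0 elsewhere.
So Δx_2 = L_21 · (+150), where L_21 = adj(I−A)_21 / det(I−A) = 0.1425 / 0.50475.
Δx_2 = 0.1425 × (+150) / 0.50475 = 21.375 / 0.50475 ≈ 42.35.

Δx_2 = 42.35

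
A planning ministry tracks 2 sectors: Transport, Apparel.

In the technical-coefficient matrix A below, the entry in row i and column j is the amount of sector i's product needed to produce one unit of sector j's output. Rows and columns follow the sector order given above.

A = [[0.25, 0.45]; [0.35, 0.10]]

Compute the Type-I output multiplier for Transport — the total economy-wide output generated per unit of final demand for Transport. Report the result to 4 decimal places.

m_1 = 2.4155

I − A =
  [   0.75    -0.45]
  [  -0.35     0.90]
det(I−A) = (0.75)(0.90) − (-0.45)(-0.35) = 0.5175
adj(I−A) = [[0.90, 0.45], [0.35, 0.75]]
(I − A)⁻¹ = adj(I−A) / det(I−A) ≈
  [   1.73913     0.86957]
  [   0.67633     1.44928]
The output multiplier for sector j is the column-j sum of the Leontief inverse (I − A)⁻¹ = adj(I−A) / det(I−A).
Column 1 of adj(I−A): (0.90, 0.35); det(I−A) = 0.5175.
m_1 = (0.90 + 0.35) / 0.5175 = 1.25 / 0.5175 ≈ 2.4155.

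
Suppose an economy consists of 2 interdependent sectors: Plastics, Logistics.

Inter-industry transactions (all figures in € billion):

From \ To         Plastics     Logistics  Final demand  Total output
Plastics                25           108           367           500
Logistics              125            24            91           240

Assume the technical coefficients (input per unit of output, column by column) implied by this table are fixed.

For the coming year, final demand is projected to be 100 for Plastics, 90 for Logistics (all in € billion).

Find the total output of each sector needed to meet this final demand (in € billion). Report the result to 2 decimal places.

x_P = 175.76, x_L = 148.82

Technical coefficients a_ij = z_ij / X_j:
  a_PP = 25/500 = 0.05, a_LP = 125/500 = 0.25
  a_PL = 108/240 = 0.45, a_LL = 24/240 = 0.10
I − A =
  [   0.95    -0.45]
  [  -0.25     0.90]
det(I−A) = (0.95)(0.90) − (-0.45)(-0.25) = 0.7425
adj(I−A) = [[0.90, 0.45], [0.25, 0.95]]
(I − A)⁻¹ = adj(I−A) / det(I−A) ≈
  [   1.2121     0.6061]
  [   0.3367     1.2795]
x = (I − A)⁻¹ d = adj(I−A)·d / det(I−A), with det(I−A) = 0.7425:
  x_P = (0.90·100 + 0.45·90) / 0.7425 = 130.50 / 0.7425 ≈ 175.76
  x_L = (0.25·100 + 0.95·90) / 0.7425 = 110.50 / 0.7425 ≈ 148.82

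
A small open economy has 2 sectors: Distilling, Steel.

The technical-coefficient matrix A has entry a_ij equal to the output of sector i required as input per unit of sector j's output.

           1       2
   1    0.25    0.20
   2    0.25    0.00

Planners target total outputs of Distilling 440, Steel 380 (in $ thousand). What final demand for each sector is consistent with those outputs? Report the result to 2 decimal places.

d_1 = 254.00, d_2 = 270.00

I − A =
  [   0.75    -0.20]
  [  -0.25     1.00]
d = (I − A) x:
  d_1 = (+0.75)·440 + (-0.20)·380 = 254.00
  d_2 = (-0.25)·440 + (+1.00)·380 = 270.00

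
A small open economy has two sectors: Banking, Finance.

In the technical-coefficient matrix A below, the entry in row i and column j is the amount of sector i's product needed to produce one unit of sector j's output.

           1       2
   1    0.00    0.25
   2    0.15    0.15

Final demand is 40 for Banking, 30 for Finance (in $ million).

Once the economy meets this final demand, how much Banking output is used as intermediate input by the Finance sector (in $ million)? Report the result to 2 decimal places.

z_12 = 11.08

I − A =
  [   1.00    -0.25]
  [  -0.15     0.85]
det(I−A) = (1.00)(0.85) − (-0.25)(-0.15) = 0.8125
adj(I−A) = [[0.85, 0.25], [0.15, 1.00]]
(I − A)⁻¹ = adj(I−A) / det(I−A) ≈
  [   1.0462     0.3077]
  [   0.1846     1.2308]
First solve x = (I − A)⁻¹ d = adj(I−A)·d / det(I−A); in particular x_2 = (0.15·40 + 1.00·30) / 0.8125 = 36.00 / 0.8125 ≈ 44.3077.
Intermediate flow from 1 to 2: z_12 = a_12 · x_2 = 0.25 × 36.00 / 0.8125 = 9.00 / 0.8125 ≈ 11.08.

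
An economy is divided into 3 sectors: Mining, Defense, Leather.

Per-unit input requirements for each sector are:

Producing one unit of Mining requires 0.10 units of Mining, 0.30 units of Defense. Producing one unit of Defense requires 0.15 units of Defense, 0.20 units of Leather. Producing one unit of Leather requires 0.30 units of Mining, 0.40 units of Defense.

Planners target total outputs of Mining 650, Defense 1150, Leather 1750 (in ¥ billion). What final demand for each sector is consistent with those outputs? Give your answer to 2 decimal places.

d_M = 60.00, d_D = 82.50, d_L = 1520.00

I − A =
  [   0.90     0.00    -0.30]
  [  -0.30     0.85    -0.40]
  [   0.00    -0.20     1.00]
d = (I − A) x:
  d_M = (+0.90)·650 + (+0.00)·1150 + (-0.30)·1750 = 60.00
  d_D = (-0.30)·650 + (+0.85)·1150 + (-0.40)·1750 = 82.50
  d_L = (+0.00)·650 + (-0.20)·1150 + (+1.00)·1750 = 1520.00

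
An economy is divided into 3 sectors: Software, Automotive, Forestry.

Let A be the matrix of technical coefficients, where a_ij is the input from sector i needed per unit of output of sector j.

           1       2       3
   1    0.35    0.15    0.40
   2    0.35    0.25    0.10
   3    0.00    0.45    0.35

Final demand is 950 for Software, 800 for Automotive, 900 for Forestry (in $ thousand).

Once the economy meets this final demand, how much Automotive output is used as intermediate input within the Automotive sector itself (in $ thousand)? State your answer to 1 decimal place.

z_22 = 969.3

I − A =
  [   0.65    -0.15    -0.40]
  [  -0.35     0.75    -0.10]
  [   0.00    -0.45     0.65]
Cofactors of I−A, C_ij = (−1)^(i+j)·(minor ij) (rows/columns in the sector order above):
  C_11 = (0.75)(0.65) − (-0.10)(-0.45) = 0.4425
  C_12 = −[(-0.35)(0.65) − (-0.10)(0.00)] = 0.2275
  C_13 = (-0.35)(-0.45) − (0.75)(0.00) = 0.1575
  C_21 = −[(-0.15)(0.65) − (-0.40)(-0.45)] = 0.2775
  C_22 = (0.65)(0.65) − (-0.40)(0.00) = 0.4225
  C_23 = −[(0.65)(-0.45) − (-0.15)(0.00)] = 0.2925
  C_31 = (-0.15)(-0.10) − (-0.40)(0.75) = 0.3150
  C_32 = −[(0.65)(-0.10) − (-0.40)(-0.35)] = 0.2050
  C_33 = (0.65)(0.75) − (-0.15)(-0.35) = 0.4350
det(I−A) = Σ_j (I−A)_1j·C_1j = (0.65)(0.4425) + (-0.15)(0.2275) + (-0.40)(0.1575) = 0.1905
adj(I−A) = Cᵀ =
  [ 0.4425   0.2775   0.3150]
  [ 0.2275   0.4225   0.2050]
  [ 0.1575   0.2925   0.4350]
(I − A)⁻¹ = adj(I−A) / det(I−A) ≈
  [   2.3228     1.4567     1.6535]
  [   1.1942     2.2178     1.0761]
  [   0.8268     1.5354     2.2835]
First solve x = (I − A)⁻¹ d = adj(I−A)·d / det(I−A); in particular x_2 = (0.2275·950 + 0.4225·800 + 0.2050·900) / 0.1905 = 738.625 / 0.1905 ≈ 3877.297.
Intermediate flow from 2 to 2: z_22 = a_22 · x_2 = 0.25 × 738.625 / 0.1905 = 184.65625 / 0.1905 ≈ 969.3.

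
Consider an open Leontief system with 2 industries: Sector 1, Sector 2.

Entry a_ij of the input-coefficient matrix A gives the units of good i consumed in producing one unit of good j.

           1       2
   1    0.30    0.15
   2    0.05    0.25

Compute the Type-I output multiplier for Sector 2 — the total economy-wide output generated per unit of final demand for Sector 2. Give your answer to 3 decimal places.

m_2 = 1.643

I − A =
  [   0.70    -0.15]
  [  -0.05     0.75]
det(I−A) = (0.70)(0.75) − (-0.15)(-0.05) = 0.5175
adj(I−A) = [[0.75, 0.15], [0.05, 0.70]]
(I − A)⁻¹ = adj(I−A) / det(I−A) ≈
  [   1.4493     0.2899]
  [   0.0966     1.3527]
The output multiplier for sector j is the column-j sum of the Leontief inverse (I − A)⁻¹ = adj(I−A) / det(I−A).
Column 2 of adj(I−A): (0.15, 0.70); det(I−A) = 0.5175.
m_2 = (0.15 + 0.70) / 0.5175 = 0.85 / 0.5175 ≈ 1.643.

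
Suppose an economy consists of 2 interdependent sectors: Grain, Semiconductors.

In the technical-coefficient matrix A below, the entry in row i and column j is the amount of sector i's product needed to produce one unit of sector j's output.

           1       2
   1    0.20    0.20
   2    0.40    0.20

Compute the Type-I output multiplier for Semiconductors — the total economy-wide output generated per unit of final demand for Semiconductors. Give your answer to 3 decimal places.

m_2 = 1.786

I − A =
  [   0.80    -0.20]
  [  -0.40     0.80]
det(I−A) = (0.80)(0.80) − (-0.20)(-0.40) = 0.5600
adj(I−A) = [[0.80, 0.20], [0.40, 0.80]]
(I − A)⁻¹ = adj(I−A) / det(I−A) ≈
  [   1.4286     0.3571]
  [   0.7143     1.4286]
The output multiplier for sector j is the column-j sum of the Leontief inverse (I − A)⁻¹ = adj(I−A) / det(I−A).
Column 2 of adj(I−A): (0.20, 0.80); det(I−A) = 0.5600.
m_2 = (0.20 + 0.80) / 0.5600 = 1.00 / 0.5600 ≈ 1.786.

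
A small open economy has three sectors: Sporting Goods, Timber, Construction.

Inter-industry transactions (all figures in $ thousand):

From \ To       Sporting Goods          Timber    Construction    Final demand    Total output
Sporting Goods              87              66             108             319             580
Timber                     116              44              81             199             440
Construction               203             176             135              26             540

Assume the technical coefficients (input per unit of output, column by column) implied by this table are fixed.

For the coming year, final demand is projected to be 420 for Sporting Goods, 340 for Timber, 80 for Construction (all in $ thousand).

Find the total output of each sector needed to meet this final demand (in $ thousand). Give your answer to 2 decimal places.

x_S = 822.38, x_T = 704.93, x_C = 866.40

Technical coefficients a_ij = z_ij / X_j:
  a_SS = 87/580 = 0.15, a_TS = 116/580 = 0.20, a_CS = 203/580 = 0.35
  a_ST = 66/440 = 0.15, a_TT = 44/440 = 0.10, a_CT = 176/440 = 0.40
  a_SC = 108/540 = 0.20, a_TC = 81/540 = 0.15, a_CC = 135/540 = 0.25
I − A =
  [   0.85    -0.15    -0.20]
  [  -0.20     0.90    -0.15]
  [  -0.35    -0.40     0.75]
Cofactors of I−A, C_ij = (−1)^(i+j)·(minor ij) (rows/columns in the sector order above):
  C_11 = (0.90)(0.75) − (-0.15)(-0.40) = 0.6150
  C_12 = −[(-0.20)(0.75) − (-0.15)(-0.35)] = 0.2025
  C_13 = (-0.20)(-0.40) − (0.90)(-0.35) = 0.3950
  C_21 = −[(-0.15)(0.75) − (-0.20)(-0.40)] = 0.1925
  C_22 = (0.85)(0.75) − (-0.20)(-0.35) = 0.5675
  C_23 = −[(0.85)(-0.40) − (-0.15)(-0.35)] = 0.3925
  C_31 = (-0.15)(-0.15) − (-0.20)(0.90) = 0.2025
  C_32 = −[(0.85)(-0.15) − (-0.20)(-0.20)] = 0.1675
  C_33 = (0.85)(0.90) − (-0.15)(-0.20) = 0.7350
det(I−A) = Σ_j (I−A)_1j·C_1j = (0.85)(0.6150) + (-0.15)(0.2025) + (-0.20)(0.3950) = 0.413375
adj(I−A) = Cᵀ =
  [ 0.6150   0.1925   0.2025]
  [ 0.2025   0.5675   0.1675]
  [ 0.3950   0.3925   0.7350]
(I − A)⁻¹ = adj(I−A) / det(I−A) ≈
  [   1.4878     0.4657     0.4899]
  [   0.4899     1.3728     0.4052]
  [   0.9555     0.9495     1.7780]
x = (I − A)⁻¹ d = adj(I−A)·d / det(I−A), with det(I−A) = 0.413375:
  x_S = (0.6150·420 + 0.1925·340 + 0.2025·80) / 0.413375 = 339.95 / 0.413375 ≈ 822.38
  x_T = (0.2025·420 + 0.5675·340 + 0.1675·80) / 0.413375 = 291.40 / 0.413375 ≈ 704.93
  x_C = (0.3950·420 + 0.3925·340 + 0.7350·80) / 0.413375 = 358.15 / 0.413375 ≈ 866.40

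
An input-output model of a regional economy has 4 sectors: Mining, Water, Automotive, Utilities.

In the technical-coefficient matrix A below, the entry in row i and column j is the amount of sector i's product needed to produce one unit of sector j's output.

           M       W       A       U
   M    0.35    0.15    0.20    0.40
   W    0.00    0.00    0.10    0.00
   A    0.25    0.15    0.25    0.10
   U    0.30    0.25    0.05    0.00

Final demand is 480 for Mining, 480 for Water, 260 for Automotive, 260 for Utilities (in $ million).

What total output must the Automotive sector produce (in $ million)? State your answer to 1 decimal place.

x_A = 1240.5

I − A =
  [   0.65    -0.15    -0.20    -0.40]
  [   0.00     1.00    -0.10     0.00]
  [  -0.25    -0.15     0.75    -0.10]
  [  -0.30    -0.25    -0.05     1.00]
Compute the cofactors C_ij = (−1)^(i+j)·(3×3 minor ij) of I−A; the adjugate is their transpose:
adj(I−A) = Cᵀ =
  [ 0.727500   0.224750   0.245000   0.315500]
  [ 0.028000   0.333250   0.053000   0.016500]
  [ 0.280000   0.162750   0.530000   0.165000]
  [ 0.239250   0.158875   0.113250   0.424000]
det(I−A) = Σ_j (I−A)_1j·C_1j = (0.65)(0.727500) + (-0.15)(0.028000) + (-0.20)(0.280000) + (-0.40)(0.239250) = 0.316975
(I − A)⁻¹ = adj(I−A) / det(I−A) ≈
  [   2.2951     0.7090     0.7729     0.9953]
  [   0.0883     1.0513     0.1672     0.0521]
  [   0.8834     0.5134     1.6721     0.5205]
  [   0.7548     0.5012     0.3573     1.3376]
x = (I − A)⁻¹ d = adj(I−A)·d / det(I−A), with det(I−A) = 0.316975:
  x_M = (0.727500·480 + 0.224750·480 + 0.245000·260 + 0.315500·260) / 0.316975 = 602.81 / 0.316975 ≈ 1901.8
  x_W = (0.028000·480 + 0.333250·480 + 0.053000·260 + 0.016500·260) / 0.316975 = 191.47 / 0.316975 ≈ 604.1
  x_A = (0.280000·480 + 0.162750·480 + 0.530000·260 + 0.165000·260) / 0.316975 = 393.22 / 0.316975 ≈ 1240.5
  x_U = (0.239250·480 + 0.158875·480 + 0.113250·260 + 0.424000·260) / 0.316975 = 330.785 / 0.316975 ≈ 1043.6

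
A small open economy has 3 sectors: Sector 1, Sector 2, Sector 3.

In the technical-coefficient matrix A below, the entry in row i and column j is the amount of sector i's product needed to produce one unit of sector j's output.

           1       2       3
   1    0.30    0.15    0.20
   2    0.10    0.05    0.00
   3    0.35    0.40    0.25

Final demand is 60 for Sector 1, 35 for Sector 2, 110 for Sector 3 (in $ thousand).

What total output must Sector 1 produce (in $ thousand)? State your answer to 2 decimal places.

x_1 = 170.43

I − A =
  [   0.70    -0.15    -0.20]
  [  -0.10     0.95     0.00]
  [  -0.35    -0.40     0.75]
Cofactors of I−A, C_ij = (−1)^(i+j)·(minor ij) (rows/columns in the sector order above):
  C_11 = (0.95)(0.75) − (0.00)(-0.40) = 0.7125
  C_12 = −[(-0.10)(0.75) − (0.00)(-0.35)] = 0.0750
  C_13 = (-0.10)(-0.40) − (0.95)(-0.35) = 0.3725
  C_21 = −[(-0.15)(0.75) − (-0.20)(-0.40)] = 0.1925
  C_22 = (0.70)(0.75) − (-0.20)(-0.35) = 0.4550
  C_23 = −[(0.70)(-0.40) − (-0.15)(-0.35)] = 0.3325
  C_31 = (-0.15)(0.00) − (-0.20)(0.95) = 0.1900
  C_32 = −[(0.70)(0.00) − (-0.20)(-0.10)] = 0.0200
  C_33 = (0.70)(0.95) − (-0.15)(-0.10) = 0.6500
det(I−A) = Σ_j (I−A)_1j·C_1j = (0.70)(0.7125) + (-0.15)(0.0750) + (-0.20)(0.3725) = 0.4130
adj(I−A) = Cᵀ =
  [ 0.7125   0.1925   0.1900]
  [ 0.0750   0.4550   0.0200]
  [ 0.3725   0.3325   0.6500]
(I − A)⁻¹ = adj(I−A) / det(I−A) ≈
  [   1.7252     0.4661     0.4600]
  [   0.1816     1.1017     0.0484]
  [   0.9019     0.8051     1.5738]
x = (I − A)⁻¹ d = adj(I−A)·d / det(I−A), with det(I−A) = 0.4130:
  x_1 = (0.7125·60 + 0.1925·35 + 0.1900·110) / 0.4130 = 70.3875 / 0.4130 ≈ 170.43
  x_2 = (0.0750·60 + 0.4550·35 + 0.0200·110) / 0.4130 = 22.625 / 0.4130 ≈ 54.78
  x_3 = (0.3725·60 + 0.3325·35 + 0.6500·110) / 0.4130 = 105.4875 / 0.4130 ≈ 255.42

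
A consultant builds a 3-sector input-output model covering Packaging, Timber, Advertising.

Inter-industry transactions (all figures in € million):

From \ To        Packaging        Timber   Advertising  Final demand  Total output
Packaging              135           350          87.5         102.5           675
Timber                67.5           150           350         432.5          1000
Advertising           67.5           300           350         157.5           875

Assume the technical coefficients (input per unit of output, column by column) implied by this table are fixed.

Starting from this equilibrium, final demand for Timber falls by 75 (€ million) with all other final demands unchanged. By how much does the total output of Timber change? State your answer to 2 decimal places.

Technical coefficients a_ij = z_ij / X_j:
  a_PP = 135/675 = 0.20, a_TP = 67.5/675 = 0.10, a_AP = 67.5/675 = 0.10
  a_PT = 350/1000 = 0.35, a_TT = 150/1000 = 0.15, a_AT = 300/1000 = 0.30
  a_PA = 87.5/875 = 0.10, a_TA = 350/875 = 0.40, a_AA = 350/875 = 0.40
I − A =
  [   0.80    -0.35    -0.10]
  [  -0.10     0.85    -0.40]
  [  -0.10    -0.30     0.60]
Cofactors of I−A, C_ij = (−1)^(i+j)·(minor ij) (rows/columns in the sector order above):
  C_11 = (0.85)(0.60) − (-0.40)(-0.30) = 0.3900
  C_12 = −[(-0.10)(0.60) − (-0.40)(-0.10)] = 0.1000
  C_13 = (-0.10)(-0.30) − (0.85)(-0.10) = 0.1150
  C_21 = −[(-0.35)(0.60) − (-0.10)(-0.30)] = 0.2400
  C_22 = (0.80)(0.60) − (-0.10)(-0.10) = 0.4700
  C_23 = −[(0.80)(-0.30) − (-0.35)(-0.10)] = 0.2750
  C_31 = (-0.35)(-0.40) − (-0.10)(0.85) = 0.2250
  C_32 = −[(0.80)(-0.40) − (-0.10)(-0.10)] = 0.3300
  C_33 = (0.80)(0.85) − (-0.35)(-0.10) = 0.6450
det(I−A) = Σ_j (I−A)_1j·C_1j = (0.80)(0.3900) + (-0.35)(0.1000) + (-0.10)(0.1150) = 0.2655
adj(I−A) = Cᵀ =
  [ 0.3900   0.2400   0.2250]
  [ 0.1000   0.4700   0.3300]
  [ 0.1150   0.2750   0.6450]
(I − A)⁻¹ = adj(I−A) / det(I−A) ≈
  [   1.4689     0.9040     0.8475]
  [   0.3766     1.7702     1.2429]
  [   0.4331     1.0358     2.4294]
Δx = (I − A)⁻¹ Δd with Δd having -75 in the Timber component and 0 elsewhere.
So Δx_T = L_TT · (-75), where L_TT = adj(I−A)_TT / det(I−A) = 0.4700 / 0.2655.
Δx_T = 0.4700 × (-75) / 0.2655 = -35.25 / 0.2655 ≈ -132.77.

Δx_T = -132.77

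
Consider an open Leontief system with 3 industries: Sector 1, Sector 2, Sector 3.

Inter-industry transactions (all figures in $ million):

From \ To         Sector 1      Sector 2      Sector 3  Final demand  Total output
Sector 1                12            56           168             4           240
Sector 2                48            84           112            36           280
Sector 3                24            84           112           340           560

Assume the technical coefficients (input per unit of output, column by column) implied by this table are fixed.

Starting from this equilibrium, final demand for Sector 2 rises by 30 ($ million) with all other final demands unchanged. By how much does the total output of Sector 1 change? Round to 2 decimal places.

Technical coefficients a_ij = z_ij / X_j:
  a_11 = 12/240 = 0.05, a_21 = 48/240 = 0.20, a_31 = 24/240 = 0.10
  a_12 = 56/280 = 0.20, a_22 = 84/280 = 0.30, a_32 = 84/280 = 0.30
  a_13 = 168/560 = 0.30, a_23 = 112/560 = 0.20, a_33 = 112/560 = 0.20
I − A =
  [   0.95    -0.20    -0.30]
  [  -0.20     0.70    -0.20]
  [  -0.10    -0.30     0.80]
Cofactors of I−A, C_ij = (−1)^(i+j)·(minor ij) (rows/columns in the sector order above):
  C_11 = (0.70)(0.80) − (-0.20)(-0.30) = 0.5000
  C_12 = −[(-0.20)(0.80) − (-0.20)(-0.10)] = 0.1800
  C_13 = (-0.20)(-0.30) − (0.70)(-0.10) = 0.1300
  C_21 = −[(-0.20)(0.80) − (-0.30)(-0.30)] = 0.2500
  C_22 = (0.95)(0.80) − (-0.30)(-0.10) = 0.7300
  C_23 = −[(0.95)(-0.30) − (-0.20)(-0.10)] = 0.3050
  C_31 = (-0.20)(-0.20) − (-0.30)(0.70) = 0.2500
  C_32 = −[(0.95)(-0.20) − (-0.30)(-0.20)] = 0.2500
  C_33 = (0.95)(0.70) − (-0.20)(-0.20) = 0.6250
det(I−A) = Σ_j (I−A)_1j·C_1j = (0.95)(0.5000) + (-0.20)(0.1800) + (-0.30)(0.1300) = 0.4000
adj(I−A) = Cᵀ =
  [ 0.5000   0.2500   0.2500]
  [ 0.1800   0.7300   0.2500]
  [ 0.1300   0.3050   0.6250]
(I − A)⁻¹ = adj(I−A) / det(I−A) ≈
  [   1.2500     0.6250     0.6250]
  [   0.4500     1.8250     0.6250]
  [   0.3250     0.7625     1.5625]
Δx = (I − A)⁻¹ Δd with Δd having +30 in the Sector 2 component and 0 elsewhere.
So Δx_1 = L_12 · (+30), where L_12 = adj(I−A)_12 / det(I−A) = 0.2500 / 0.4000.
Δx_1 = 0.2500 × (+30) / 0.4000 = 7.50 / 0.4000 = 18.75.

Δx_1 = 18.75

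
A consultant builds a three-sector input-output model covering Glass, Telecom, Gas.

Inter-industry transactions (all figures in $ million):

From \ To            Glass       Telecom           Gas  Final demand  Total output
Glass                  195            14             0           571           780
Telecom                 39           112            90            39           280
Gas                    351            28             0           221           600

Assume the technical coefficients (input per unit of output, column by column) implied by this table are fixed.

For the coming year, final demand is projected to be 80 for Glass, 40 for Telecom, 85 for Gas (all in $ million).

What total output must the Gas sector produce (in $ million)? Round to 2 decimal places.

x_3 = 147.70

Technical coefficients a_ij = z_ij / X_j:
  a_11 = 195/780 = 0.25, a_21 = 39/780 = 0.05, a_31 = 351/780 = 0.45
  a_12 = 14/280 = 0.05, a_22 = 112/280 = 0.40, a_32 = 28/280 = 0.10
  a_13 = 0/600 = 0.00, a_23 = 90/600 = 0.15, a_33 = 0/600 = 0.00
I − A =
  [   0.75    -0.05     0.00]
  [  -0.05     0.60    -0.15]
  [  -0.45    -0.10     1.00]
Cofactors of I−A, C_ij = (−1)^(i+j)·(minor ij) (rows/columns in the sector order above):
  C_11 = (0.60)(1.00) − (-0.15)(-0.10) = 0.5850
  C_12 = −[(-0.05)(1.00) − (-0.15)(-0.45)] = 0.1175
  C_13 = (-0.05)(-0.10) − (0.60)(-0.45) = 0.2750
  C_21 = −[(-0.05)(1.00) − (0.00)(-0.10)] = 0.0500
  C_22 = (0.75)(1.00) − (0.00)(-0.45) = 0.7500
  C_23 = −[(0.75)(-0.10) − (-0.05)(-0.45)] = 0.0975
  C_31 = (-0.05)(-0.15) − (0.00)(0.60) = 0.0075
  C_32 = −[(0.75)(-0.15) − (0.00)(-0.05)] = 0.1125
  C_33 = (0.75)(0.60) − (-0.05)(-0.05) = 0.4475
det(I−A) = Σ_j (I−A)_1j·C_1j = (0.75)(0.5850) + (-0.05)(0.1175) + (0.00)(0.2750) = 0.432875
adj(I−A) = Cᵀ =
  [ 0.5850   0.0500   0.0075]
  [ 0.1175   0.7500   0.1125]
  [ 0.2750   0.0975   0.4475]
(I − A)⁻¹ = adj(I−A) / det(I−A) ≈
  [   1.3514     0.1155     0.0173]
  [   0.2714     1.7326     0.2599]
  [   0.6353     0.2252     1.0338]
x = (I − A)⁻¹ d = adj(I−A)·d / det(I−A), with det(I−A) = 0.432875:
  x_1 = (0.5850·80 + 0.0500·40 + 0.0075·85) / 0.432875 = 49.4375 / 0.432875 ≈ 114.21
  x_2 = (0.1175·80 + 0.7500·40 + 0.1125·85) / 0.432875 = 48.9625 / 0.432875 ≈ 113.11
  x_3 = (0.2750·80 + 0.0975·40 + 0.4475·85) / 0.432875 = 63.9375 / 0.432875 ≈ 147.70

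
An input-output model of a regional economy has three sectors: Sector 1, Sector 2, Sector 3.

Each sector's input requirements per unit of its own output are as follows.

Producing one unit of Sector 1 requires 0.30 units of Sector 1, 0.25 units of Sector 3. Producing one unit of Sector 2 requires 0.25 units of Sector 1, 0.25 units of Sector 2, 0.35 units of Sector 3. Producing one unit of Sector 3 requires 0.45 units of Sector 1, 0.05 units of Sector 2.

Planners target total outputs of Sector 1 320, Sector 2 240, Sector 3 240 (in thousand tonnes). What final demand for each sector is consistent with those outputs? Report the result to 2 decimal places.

d_1 = 56.00, d_2 = 168.00, d_3 = 76.00

I − A =
  [   0.70    -0.25    -0.45]
  [   0.00     0.75    -0.05]
  [  -0.25    -0.35     1.00]
d = (I − A) x:
  d_1 = (+0.70)·320 + (-0.25)·240 + (-0.45)·240 = 56.00
  d_2 = (+0.00)·320 + (+0.75)·240 + (-0.05)·240 = 168.00
  d_3 = (-0.25)·320 + (-0.35)·240 + (+1.00)·240 = 76.00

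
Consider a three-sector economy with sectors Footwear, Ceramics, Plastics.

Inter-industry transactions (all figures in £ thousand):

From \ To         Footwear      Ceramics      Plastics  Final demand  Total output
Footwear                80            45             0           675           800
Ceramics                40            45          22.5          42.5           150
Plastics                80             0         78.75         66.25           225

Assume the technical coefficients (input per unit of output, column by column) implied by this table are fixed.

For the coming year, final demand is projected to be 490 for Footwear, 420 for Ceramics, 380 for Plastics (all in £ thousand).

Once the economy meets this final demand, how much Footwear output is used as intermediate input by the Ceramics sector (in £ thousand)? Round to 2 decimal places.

z_12 = 227.39

Technical coefficients a_ij = z_ij / X_j:
  a_11 = 80/800 = 0.10, a_21 = 40/800 = 0.05, a_31 = 80/800 = 0.10
  a_12 = 45/150 = 0.30, a_22 = 45/150 = 0.30, a_32 = 0/150 = 0.00
  a_13 = 0/225 = 0.00, a_23 = 22.5/225 = 0.10, a_33 = 78.75/225 = 0.35
I − A =
  [   0.90    -0.30     0.00]
  [  -0.05     0.70    -0.10]
  [  -0.10     0.00     0.65]
Cofactors of I−A, C_ij = (−1)^(i+j)·(minor ij) (rows/columns in the sector order above):
  C_11 = (0.70)(0.65) − (-0.10)(0.00) = 0.4550
  C_12 = −[(-0.05)(0.65) − (-0.10)(-0.10)] = 0.0425
  C_13 = (-0.05)(0.00) − (0.70)(-0.10) = 0.0700
  C_21 = −[(-0.30)(0.65) − (0.00)(0.00)] = 0.1950
  C_22 = (0.90)(0.65) − (0.00)(-0.10) = 0.5850
  C_23 = −[(0.90)(0.00) − (-0.30)(-0.10)] = 0.0300
  C_31 = (-0.30)(-0.10) − (0.00)(0.70) = 0.0300
  C_32 = −[(0.90)(-0.10) − (0.00)(-0.05)] = 0.0900
  C_33 = (0.90)(0.70) − (-0.30)(-0.05) = 0.6150
det(I−A) = Σ_j (I−A)_1j·C_1j = (0.90)(0.4550) + (-0.30)(0.0425) + (0.00)(0.0700) = 0.39675
adj(I−A) = Cᵀ =
  [ 0.4550   0.1950   0.0300]
  [ 0.0425   0.5850   0.0900]
  [ 0.0700   0.0300   0.6150]
(I − A)⁻¹ = adj(I−A) / det(I−A) ≈
  [   1.1468     0.4915     0.0756]
  [   0.1071     1.4745     0.2268]
  [   0.1764     0.0756     1.5501]
First solve x = (I − A)⁻¹ d = adj(I−A)·d / det(I−A); in particular x_2 = (0.0425·490 + 0.5850·420 + 0.0900·380) / 0.39675 = 300.725 / 0.39675 ≈ 757.9710.
Intermediate flow from 1 to 2: z_12 = a_12 · x_2 = 0.30 × 300.725 / 0.39675 = 90.2175 / 0.39675 ≈ 227.39.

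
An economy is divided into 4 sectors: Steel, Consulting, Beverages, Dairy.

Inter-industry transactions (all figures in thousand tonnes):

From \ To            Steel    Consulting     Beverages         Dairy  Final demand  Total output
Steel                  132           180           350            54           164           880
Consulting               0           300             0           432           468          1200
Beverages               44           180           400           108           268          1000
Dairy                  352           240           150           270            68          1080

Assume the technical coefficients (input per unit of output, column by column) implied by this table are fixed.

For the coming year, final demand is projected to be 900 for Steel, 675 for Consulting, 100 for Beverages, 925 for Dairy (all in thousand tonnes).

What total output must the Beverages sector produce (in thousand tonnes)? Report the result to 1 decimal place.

x_3 = 1692.7

Technical coefficients a_ij = z_ij / X_j:
  a_11 = 132/880 = 0.15, a_21 = 0/880 = 0.00, a_31 = 44/880 = 0.05, a_41 = 352/880 = 0.40
  a_12 = 180/1200 = 0.15, a_22 = 300/1200 = 0.25, a_32 = 180/1200 = 0.15, a_42 = 240/1200 = 0.20
  a_13 = 350/1000 = 0.35, a_23 = 0/1000 = 0.00, a_33 = 400/1000 = 0.40, a_43 = 150/1000 = 0.15
  a_14 = 54/1080 = 0.05, a_24 = 432/1080 = 0.40, a_34 = 108/1080 = 0.10, a_44 = 270/1080 = 0.25
I − A =
  [   0.85    -0.15    -0.35    -0.05]
  [   0.00     0.75     0.00    -0.40]
  [  -0.05    -0.15     0.60    -0.10]
  [  -0.40    -0.20    -0.15     0.75]
Compute the cofactors C_ij = (−1)^(i+j)·(3×3 minor ij) of I−A; the adjugate is their transpose:
adj(I−A) = Cᵀ =
  [ 0.269250   0.118750   0.183500   0.105750]
  [ 0.099000   0.330250   0.107000   0.197000]
  [ 0.078125   0.121750   0.371125   0.119625]
  [ 0.185625   0.175750   0.200625   0.369375]
det(I−A) = Σ_j (I−A)_1j·C_1j = (0.85)(0.269250) + (-0.15)(0.099000) + (-0.35)(0.078125) + (-0.05)(0.185625) = 0.1773875
(I − A)⁻¹ = adj(I−A) / det(I−A) ≈
  [   1.5179     0.6694     1.0345     0.5962]
  [   0.5581     1.8617     0.6032     1.1106]
  [   0.4404     0.6864     2.0922     0.6744]
  [   1.0464     0.9908     1.1310     2.0823]
x = (I − A)⁻¹ d = adj(I−A)·d / det(I−A), with det(I−A) = 0.1773875:
  x_1 = (0.269250·900 + 0.118750·675 + 0.183500·100 + 0.105750·925) / 0.1773875 = 438.65 / 0.1773875 ≈ 2472.8
  x_2 = (0.099000·900 + 0.330250·675 + 0.107000·100 + 0.197000·925) / 0.1773875 = 504.94375 / 0.1773875 ≈ 2846.6
  x_3 = (0.078125·900 + 0.121750·675 + 0.371125·100 + 0.119625·925) / 0.1773875 = 300.259375 / 0.1773875 ≈ 1692.7
  x_4 = (0.185625·900 + 0.175750·675 + 0.200625·100 + 0.369375·925) / 0.1773875 = 647.428125 / 0.1773875 ≈ 3649.8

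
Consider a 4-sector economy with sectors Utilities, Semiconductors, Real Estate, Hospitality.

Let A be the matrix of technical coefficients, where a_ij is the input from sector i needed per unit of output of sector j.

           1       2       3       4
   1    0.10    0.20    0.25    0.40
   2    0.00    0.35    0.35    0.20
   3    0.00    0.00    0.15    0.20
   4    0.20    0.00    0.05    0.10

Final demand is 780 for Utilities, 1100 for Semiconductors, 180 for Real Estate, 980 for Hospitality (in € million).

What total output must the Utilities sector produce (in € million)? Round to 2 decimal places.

I − A =
  [   0.90    -0.20    -0.25    -0.40]
  [   0.00     0.65    -0.35    -0.20]
  [   0.00     0.00     0.85    -0.20]
  [  -0.20     0.00    -0.05     0.90]
Compute the cofactors C_ij = (−1)^(i+j)·(3×3 minor ij) of I−A; the adjugate is their transpose:
adj(I−A) = Cᵀ =
  [ 0.49075   0.15100   0.22425   0.30150]
  [ 0.04800   0.60150   0.27450   0.21600]
  [ 0.02600   0.00800   0.46650   0.11700]
  [ 0.11050   0.03400   0.07575   0.49725]
det(I−A) = Σ_j (I−A)_1j·C_1j = (0.90)(0.49075) + (-0.20)(0.04800) + (-0.25)(0.02600) + (-0.40)(0.11050) = 0.381375
(I − A)⁻¹ = adj(I−A) / det(I−A) ≈
  [   1.2868     0.3959     0.5880     0.7906]
  [   0.1259     1.5772     0.7198     0.5664]
  [   0.0682     0.0210     1.2232     0.3068]
  [   0.2897     0.0892     0.1986     1.3038]
x = (I − A)⁻¹ d = adj(I−A)·d / det(I−A), with det(I−A) = 0.381375:
  x_1 = (0.49075·780 + 0.15100·1100 + 0.22425·180 + 0.30150·980) / 0.381375 = 884.72 / 0.381375 ≈ 2319.82
  x_2 = (0.04800·780 + 0.60150·1100 + 0.27450·180 + 0.21600·980) / 0.381375 = 960.18 / 0.381375 ≈ 2517.68
  x_3 = (0.02600·780 + 0.00800·1100 + 0.46650·180 + 0.11700·980) / 0.381375 = 227.71 / 0.381375 ≈ 597.08
  x_4 = (0.11050·780 + 0.03400·1100 + 0.07575·180 + 0.49725·980) / 0.381375 = 624.53 / 0.381375 ≈ 1637.57

x_1 = 2319.82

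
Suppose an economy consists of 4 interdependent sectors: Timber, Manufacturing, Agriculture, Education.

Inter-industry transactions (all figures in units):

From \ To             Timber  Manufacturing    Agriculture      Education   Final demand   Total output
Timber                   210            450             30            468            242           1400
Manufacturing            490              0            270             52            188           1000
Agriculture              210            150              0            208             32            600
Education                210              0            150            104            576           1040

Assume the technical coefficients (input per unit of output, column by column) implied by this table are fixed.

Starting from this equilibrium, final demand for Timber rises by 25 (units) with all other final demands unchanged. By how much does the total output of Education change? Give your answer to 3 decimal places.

Technical coefficients a_ij = z_ij / X_j:
  a_11 = 210/1400 = 0.15, a_21 = 490/1400 = 0.35, a_31 = 210/1400 = 0.15, a_41 = 210/1400 = 0.15
  a_12 = 450/1000 = 0.45, a_22 = 0/1000 = 0.00, a_32 = 150/1000 = 0.15, a_42 = 0/1000 = 0.00
  a_13 = 30/600 = 0.05, a_23 = 270/600 = 0.45, a_33 = 0/600 = 0.00, a_43 = 150/600 = 0.25
  a_14 = 468/1040 = 0.45, a_24 = 52/1040 = 0.05, a_34 = 208/1040 = 0.20, a_44 = 104/1040 = 0.10
I − A =
  [   0.85    -0.45    -0.05    -0.45]
  [  -0.35     1.00    -0.45    -0.05]
  [  -0.15    -0.15     1.00    -0.20]
  [  -0.15     0.00    -0.25     0.90]
Compute the cofactors C_ij = (−1)^(i+j)·(3×3 minor ij) of I−A; the adjugate is their transpose:
adj(I−A) = Cᵀ =
  [ 0.787375   0.406125   0.345375   0.493000]
  [ 0.381125   0.629875   0.380000   0.310000]
  [ 0.213375   0.178875   0.552375   0.239375]
  [ 0.190500   0.117375   0.211000   0.594625]
det(I−A) = Σ_j (I−A)_1j·C_1j = (0.85)(0.787375) + (-0.45)(0.381125) + (-0.05)(0.213375) + (-0.45)(0.190500) = 0.40136875
(I − A)⁻¹ = adj(I−A) / det(I−A) ≈
  [   1.9617     1.0119     0.8605     1.2283]
  [   0.9496     1.5693     0.9468     0.7724]
  [   0.5316     0.4457     1.3762     0.5964]
  [   0.4746     0.2924     0.5257     1.4815]
Δx = (I − A)⁻¹ Δd with Δd having +25 in the Timber component and 0 elsewhere.
So Δx_4 = L_41 · (+25), where L_41 = adj(I−A)_41 / det(I−A) = 0.190500 / 0.40136875.
Δx_4 = 0.190500 × (+25) / 0.40136875 = 4.7625 / 0.40136875 ≈ 11.866.

Δx_4 = 11.866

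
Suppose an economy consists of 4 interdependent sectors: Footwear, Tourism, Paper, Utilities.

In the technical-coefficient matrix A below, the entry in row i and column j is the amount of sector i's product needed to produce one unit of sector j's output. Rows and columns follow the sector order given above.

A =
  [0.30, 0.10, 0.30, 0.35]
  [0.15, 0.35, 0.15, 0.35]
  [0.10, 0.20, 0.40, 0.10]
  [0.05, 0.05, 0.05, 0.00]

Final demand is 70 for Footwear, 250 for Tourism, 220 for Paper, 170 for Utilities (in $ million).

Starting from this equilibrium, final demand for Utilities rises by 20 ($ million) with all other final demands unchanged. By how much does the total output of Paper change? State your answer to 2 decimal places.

Δx_3 = 13.83

I − A =
  [   0.70    -0.10    -0.30    -0.35]
  [  -0.15     0.65    -0.15    -0.35]
  [  -0.10    -0.20     0.60    -0.10]
  [  -0.05    -0.05    -0.05     1.00]
Compute the cofactors C_ij = (−1)^(i+j)·(3×3 minor ij) of I−A; the adjugate is their transpose:
adj(I−A) = Cᵀ =
  [ 0.34200   0.13500   0.22050   0.18900]
  [ 0.11725   0.37275   0.16750   0.18825]
  [ 0.10075   0.15225   0.41200   0.12975]
  [ 0.02800   0.03300   0.04000   0.21300]
det(I−A) = Σ_j (I−A)_1j·C_1j = (0.70)(0.34200) + (-0.10)(0.11725) + (-0.30)(0.10075) + (-0.35)(0.02800) = 0.18765
(I − A)⁻¹ = adj(I−A) / det(I−A) ≈
  [   1.8225     0.7194     1.1751     1.0072]
  [   0.6248     1.9864     0.8926     1.0032]
  [   0.5369     0.8114     2.1956     0.6914]
  [   0.1492     0.1759     0.2132     1.1351]
Δx = (I − A)⁻¹ Δd with Δd having +20 in the Utilities component and 0 elsewhere.
So Δx_3 = L_34 · (+20), where L_34 = adj(I−A)_34 / det(I−A) = 0.12975 / 0.18765.
Δx_3 = 0.12975 × (+20) / 0.18765 = 2.595 / 0.18765 ≈ 13.83.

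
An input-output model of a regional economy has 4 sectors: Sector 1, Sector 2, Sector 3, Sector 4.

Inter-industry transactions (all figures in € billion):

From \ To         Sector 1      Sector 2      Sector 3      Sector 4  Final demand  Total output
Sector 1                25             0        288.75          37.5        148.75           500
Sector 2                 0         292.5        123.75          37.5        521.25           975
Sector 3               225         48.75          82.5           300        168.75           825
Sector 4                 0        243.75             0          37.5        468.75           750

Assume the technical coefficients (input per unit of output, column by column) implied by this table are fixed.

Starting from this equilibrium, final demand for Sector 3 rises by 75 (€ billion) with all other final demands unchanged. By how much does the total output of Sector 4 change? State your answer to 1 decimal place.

Δx_4 = 6.2

Technical coefficients a_ij = z_ij / X_j:
  a_11 = 25/500 = 0.05, a_21 = 0/500 = 0.00, a_31 = 225/500 = 0.45, a_41 = 0/500 = 0.00
  a_12 = 0/975 = 0.00, a_22 = 292.5/975 = 0.30, a_32 = 48.75/975 = 0.05, a_42 = 243.75/975 = 0.25
  a_13 = 288.75/825 = 0.35, a_23 = 123.75/825 = 0.15, a_33 = 82.5/825 = 0.10, a_43 = 0/825 = 0.00
  a_14 = 37.5/750 = 0.05, a_24 = 37.5/750 = 0.05, a_34 = 300/750 = 0.40, a_44 = 37.5/750 = 0.05
I − A =
  [   0.95     0.00    -0.35    -0.05]
  [   0.00     0.70    -0.15    -0.05]
  [  -0.45    -0.05     0.90    -0.40]
  [   0.00    -0.25     0.00     0.95]
Compute the cofactors C_ij = (−1)^(i+j)·(3×3 minor ij) of I−A; the adjugate is their transpose:
adj(I−A) = Cᵀ =
  [ 0.565125   0.062875   0.230250   0.130000]
  [ 0.064125   0.662625   0.135375   0.095250]
  [ 0.293625   0.145750   0.619875   0.284125]
  [ 0.016875   0.174375   0.035625   0.481125]
det(I−A) = Σ_j (I−A)_1j·C_1j = (0.95)(0.565125) + (0.00)(0.064125) + (-0.35)(0.293625) + (-0.05)(0.016875) = 0.43325625
(I − A)⁻¹ = adj(I−A) / det(I−A) ≈
  [   1.3044     0.1451     0.5314     0.3001]
  [   0.1480     1.5294     0.3125     0.2198]
  [   0.6777     0.3364     1.4307     0.6558]
  [   0.0389     0.4025     0.0822     1.1105]
Δx = (I − A)⁻¹ Δd with Δd having +75 in the Sector 3 component and 0 elsewhere.
So Δx_4 = L_43 · (+75), where L_43 = adj(I−A)_43 / det(I−A) = 0.035625 / 0.43325625.
Δx_4 = 0.035625 × (+75) / 0.43325625 = 2.671875 / 0.43325625 ≈ 6.2.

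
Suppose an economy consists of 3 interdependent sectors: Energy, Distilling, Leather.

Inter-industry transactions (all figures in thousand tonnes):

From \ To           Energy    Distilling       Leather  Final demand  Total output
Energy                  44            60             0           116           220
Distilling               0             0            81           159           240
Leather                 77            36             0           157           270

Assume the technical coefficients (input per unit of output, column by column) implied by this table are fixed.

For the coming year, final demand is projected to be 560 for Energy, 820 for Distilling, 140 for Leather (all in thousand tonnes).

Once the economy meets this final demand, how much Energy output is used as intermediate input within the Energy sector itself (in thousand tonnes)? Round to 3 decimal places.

Technical coefficients a_ij = z_ij / X_j:
  a_EE = 44/220 = 0.20, a_DE = 0/220 = 0.00, a_LE = 77/220 = 0.35
  a_ED = 60/240 = 0.25, a_DD = 0/240 = 0.00, a_LD = 36/240 = 0.15
  a_EL = 0/270 = 0.00, a_DL = 81/270 = 0.30, a_LL = 0/270 = 0.00
I − A =
  [   0.80    -0.25     0.00]
  [   0.00     1.00    -0.30]
  [  -0.35    -0.15     1.00]
Cofactors of I−A, C_ij = (−1)^(i+j)·(minor ij) (rows/columns in the sector order above):
  C_11 = (1.00)(1.00) − (-0.30)(-0.15) = 0.9550
  C_12 = −[(0.00)(1.00) − (-0.30)(-0.35)] = 0.1050
  C_13 = (0.00)(-0.15) − (1.00)(-0.35) = 0.3500
  C_21 = −[(-0.25)(1.00) − (0.00)(-0.15)] = 0.2500
  C_22 = (0.80)(1.00) − (0.00)(-0.35) = 0.8000
  C_23 = −[(0.80)(-0.15) − (-0.25)(-0.35)] = 0.2075
  C_31 = (-0.25)(-0.30) − (0.00)(1.00) = 0.0750
  C_32 = −[(0.80)(-0.30) − (0.00)(0.00)] = 0.2400
  C_33 = (0.80)(1.00) − (-0.25)(0.00) = 0.8000
det(I−A) = Σ_j (I−A)_1j·C_1j = (0.80)(0.9550) + (-0.25)(0.1050) + (0.00)(0.3500) = 0.73775
adj(I−A) = Cᵀ =
  [ 0.9550   0.2500   0.0750]
  [ 0.1050   0.8000   0.2400]
  [ 0.3500   0.2075   0.8000]
(I − A)⁻¹ = adj(I−A) / det(I−A) ≈
  [   1.2945     0.3389     0.1017]
  [   0.1423     1.0844     0.3253]
  [   0.4744     0.2813     1.0844]
First solve x = (I − A)⁻¹ d = adj(I−A)·d / det(I−A); in particular x_E = (0.9550·560 + 0.2500·820 + 0.0750·140) / 0.73775 = 750.30 / 0.73775 ≈ 1017.01118.
Intermediate flow from E to E: z_EE = a_EE · x_E = 0.20 × 750.30 / 0.73775 = 150.06 / 0.73775 ≈ 203.402.

z_EE = 203.402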